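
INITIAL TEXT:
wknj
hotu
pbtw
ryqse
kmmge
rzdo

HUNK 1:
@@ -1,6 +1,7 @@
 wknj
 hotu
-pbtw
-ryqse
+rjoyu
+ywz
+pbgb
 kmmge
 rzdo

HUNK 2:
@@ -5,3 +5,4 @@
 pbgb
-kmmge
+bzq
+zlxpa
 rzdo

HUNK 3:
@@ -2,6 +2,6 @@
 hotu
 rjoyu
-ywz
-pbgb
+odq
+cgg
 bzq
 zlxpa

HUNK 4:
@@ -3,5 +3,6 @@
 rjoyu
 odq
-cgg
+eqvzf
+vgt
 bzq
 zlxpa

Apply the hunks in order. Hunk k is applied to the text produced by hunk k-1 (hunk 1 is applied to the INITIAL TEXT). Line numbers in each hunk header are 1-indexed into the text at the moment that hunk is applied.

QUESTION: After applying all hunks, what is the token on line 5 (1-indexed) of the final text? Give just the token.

Answer: eqvzf

Derivation:
Hunk 1: at line 1 remove [pbtw,ryqse] add [rjoyu,ywz,pbgb] -> 7 lines: wknj hotu rjoyu ywz pbgb kmmge rzdo
Hunk 2: at line 5 remove [kmmge] add [bzq,zlxpa] -> 8 lines: wknj hotu rjoyu ywz pbgb bzq zlxpa rzdo
Hunk 3: at line 2 remove [ywz,pbgb] add [odq,cgg] -> 8 lines: wknj hotu rjoyu odq cgg bzq zlxpa rzdo
Hunk 4: at line 3 remove [cgg] add [eqvzf,vgt] -> 9 lines: wknj hotu rjoyu odq eqvzf vgt bzq zlxpa rzdo
Final line 5: eqvzf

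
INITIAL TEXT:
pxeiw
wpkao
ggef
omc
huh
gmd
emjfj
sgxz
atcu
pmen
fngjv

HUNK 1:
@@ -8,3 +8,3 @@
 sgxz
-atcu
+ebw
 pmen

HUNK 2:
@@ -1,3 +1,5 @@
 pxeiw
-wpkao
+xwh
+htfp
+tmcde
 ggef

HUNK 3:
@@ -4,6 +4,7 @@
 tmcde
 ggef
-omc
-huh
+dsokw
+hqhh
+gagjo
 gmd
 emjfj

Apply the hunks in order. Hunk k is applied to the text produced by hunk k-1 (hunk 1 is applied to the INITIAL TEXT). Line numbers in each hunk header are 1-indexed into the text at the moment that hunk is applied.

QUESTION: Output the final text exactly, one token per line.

Answer: pxeiw
xwh
htfp
tmcde
ggef
dsokw
hqhh
gagjo
gmd
emjfj
sgxz
ebw
pmen
fngjv

Derivation:
Hunk 1: at line 8 remove [atcu] add [ebw] -> 11 lines: pxeiw wpkao ggef omc huh gmd emjfj sgxz ebw pmen fngjv
Hunk 2: at line 1 remove [wpkao] add [xwh,htfp,tmcde] -> 13 lines: pxeiw xwh htfp tmcde ggef omc huh gmd emjfj sgxz ebw pmen fngjv
Hunk 3: at line 4 remove [omc,huh] add [dsokw,hqhh,gagjo] -> 14 lines: pxeiw xwh htfp tmcde ggef dsokw hqhh gagjo gmd emjfj sgxz ebw pmen fngjv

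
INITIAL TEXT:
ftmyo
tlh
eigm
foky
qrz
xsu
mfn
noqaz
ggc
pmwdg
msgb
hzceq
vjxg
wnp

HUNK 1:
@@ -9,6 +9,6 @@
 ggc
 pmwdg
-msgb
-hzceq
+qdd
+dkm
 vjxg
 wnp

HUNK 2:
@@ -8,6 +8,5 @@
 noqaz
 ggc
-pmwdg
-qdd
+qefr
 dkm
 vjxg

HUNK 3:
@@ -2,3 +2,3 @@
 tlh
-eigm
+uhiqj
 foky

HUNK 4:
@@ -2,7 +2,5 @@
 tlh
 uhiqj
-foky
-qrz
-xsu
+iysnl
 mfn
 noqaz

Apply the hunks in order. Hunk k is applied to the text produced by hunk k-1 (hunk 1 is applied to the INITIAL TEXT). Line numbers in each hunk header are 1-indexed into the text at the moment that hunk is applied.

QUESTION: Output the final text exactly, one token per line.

Hunk 1: at line 9 remove [msgb,hzceq] add [qdd,dkm] -> 14 lines: ftmyo tlh eigm foky qrz xsu mfn noqaz ggc pmwdg qdd dkm vjxg wnp
Hunk 2: at line 8 remove [pmwdg,qdd] add [qefr] -> 13 lines: ftmyo tlh eigm foky qrz xsu mfn noqaz ggc qefr dkm vjxg wnp
Hunk 3: at line 2 remove [eigm] add [uhiqj] -> 13 lines: ftmyo tlh uhiqj foky qrz xsu mfn noqaz ggc qefr dkm vjxg wnp
Hunk 4: at line 2 remove [foky,qrz,xsu] add [iysnl] -> 11 lines: ftmyo tlh uhiqj iysnl mfn noqaz ggc qefr dkm vjxg wnp

Answer: ftmyo
tlh
uhiqj
iysnl
mfn
noqaz
ggc
qefr
dkm
vjxg
wnp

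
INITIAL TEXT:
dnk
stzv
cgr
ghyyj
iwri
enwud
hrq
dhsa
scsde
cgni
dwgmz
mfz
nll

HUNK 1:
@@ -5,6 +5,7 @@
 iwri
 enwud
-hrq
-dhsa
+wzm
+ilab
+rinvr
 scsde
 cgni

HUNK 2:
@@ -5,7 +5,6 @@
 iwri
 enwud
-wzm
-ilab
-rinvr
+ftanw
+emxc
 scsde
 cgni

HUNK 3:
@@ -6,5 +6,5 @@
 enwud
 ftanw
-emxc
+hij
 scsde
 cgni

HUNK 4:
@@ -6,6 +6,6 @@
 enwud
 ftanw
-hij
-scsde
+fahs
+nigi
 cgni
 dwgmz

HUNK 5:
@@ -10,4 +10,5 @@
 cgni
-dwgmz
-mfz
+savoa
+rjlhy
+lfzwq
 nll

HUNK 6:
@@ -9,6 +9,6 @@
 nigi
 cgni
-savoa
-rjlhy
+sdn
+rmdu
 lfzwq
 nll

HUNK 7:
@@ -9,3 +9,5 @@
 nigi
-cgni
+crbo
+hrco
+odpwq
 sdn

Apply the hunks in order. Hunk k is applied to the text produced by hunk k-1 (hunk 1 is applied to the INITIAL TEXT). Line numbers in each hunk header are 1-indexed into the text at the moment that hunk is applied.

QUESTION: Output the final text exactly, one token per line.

Answer: dnk
stzv
cgr
ghyyj
iwri
enwud
ftanw
fahs
nigi
crbo
hrco
odpwq
sdn
rmdu
lfzwq
nll

Derivation:
Hunk 1: at line 5 remove [hrq,dhsa] add [wzm,ilab,rinvr] -> 14 lines: dnk stzv cgr ghyyj iwri enwud wzm ilab rinvr scsde cgni dwgmz mfz nll
Hunk 2: at line 5 remove [wzm,ilab,rinvr] add [ftanw,emxc] -> 13 lines: dnk stzv cgr ghyyj iwri enwud ftanw emxc scsde cgni dwgmz mfz nll
Hunk 3: at line 6 remove [emxc] add [hij] -> 13 lines: dnk stzv cgr ghyyj iwri enwud ftanw hij scsde cgni dwgmz mfz nll
Hunk 4: at line 6 remove [hij,scsde] add [fahs,nigi] -> 13 lines: dnk stzv cgr ghyyj iwri enwud ftanw fahs nigi cgni dwgmz mfz nll
Hunk 5: at line 10 remove [dwgmz,mfz] add [savoa,rjlhy,lfzwq] -> 14 lines: dnk stzv cgr ghyyj iwri enwud ftanw fahs nigi cgni savoa rjlhy lfzwq nll
Hunk 6: at line 9 remove [savoa,rjlhy] add [sdn,rmdu] -> 14 lines: dnk stzv cgr ghyyj iwri enwud ftanw fahs nigi cgni sdn rmdu lfzwq nll
Hunk 7: at line 9 remove [cgni] add [crbo,hrco,odpwq] -> 16 lines: dnk stzv cgr ghyyj iwri enwud ftanw fahs nigi crbo hrco odpwq sdn rmdu lfzwq nll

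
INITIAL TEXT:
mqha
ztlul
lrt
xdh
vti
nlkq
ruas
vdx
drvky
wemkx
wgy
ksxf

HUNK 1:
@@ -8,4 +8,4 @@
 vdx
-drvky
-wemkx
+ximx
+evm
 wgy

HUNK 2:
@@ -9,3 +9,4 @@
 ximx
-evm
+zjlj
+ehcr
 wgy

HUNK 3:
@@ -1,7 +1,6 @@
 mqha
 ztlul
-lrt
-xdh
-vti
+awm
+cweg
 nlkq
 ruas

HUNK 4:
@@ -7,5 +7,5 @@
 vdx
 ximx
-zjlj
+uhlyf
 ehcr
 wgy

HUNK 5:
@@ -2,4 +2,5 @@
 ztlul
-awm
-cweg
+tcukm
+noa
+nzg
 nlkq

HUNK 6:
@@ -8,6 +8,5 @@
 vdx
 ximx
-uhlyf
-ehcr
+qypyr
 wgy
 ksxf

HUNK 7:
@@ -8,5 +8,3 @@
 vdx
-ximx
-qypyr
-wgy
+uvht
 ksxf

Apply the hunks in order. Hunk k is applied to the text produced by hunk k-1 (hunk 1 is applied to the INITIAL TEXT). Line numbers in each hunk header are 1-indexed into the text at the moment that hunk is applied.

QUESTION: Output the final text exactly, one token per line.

Hunk 1: at line 8 remove [drvky,wemkx] add [ximx,evm] -> 12 lines: mqha ztlul lrt xdh vti nlkq ruas vdx ximx evm wgy ksxf
Hunk 2: at line 9 remove [evm] add [zjlj,ehcr] -> 13 lines: mqha ztlul lrt xdh vti nlkq ruas vdx ximx zjlj ehcr wgy ksxf
Hunk 3: at line 1 remove [lrt,xdh,vti] add [awm,cweg] -> 12 lines: mqha ztlul awm cweg nlkq ruas vdx ximx zjlj ehcr wgy ksxf
Hunk 4: at line 7 remove [zjlj] add [uhlyf] -> 12 lines: mqha ztlul awm cweg nlkq ruas vdx ximx uhlyf ehcr wgy ksxf
Hunk 5: at line 2 remove [awm,cweg] add [tcukm,noa,nzg] -> 13 lines: mqha ztlul tcukm noa nzg nlkq ruas vdx ximx uhlyf ehcr wgy ksxf
Hunk 6: at line 8 remove [uhlyf,ehcr] add [qypyr] -> 12 lines: mqha ztlul tcukm noa nzg nlkq ruas vdx ximx qypyr wgy ksxf
Hunk 7: at line 8 remove [ximx,qypyr,wgy] add [uvht] -> 10 lines: mqha ztlul tcukm noa nzg nlkq ruas vdx uvht ksxf

Answer: mqha
ztlul
tcukm
noa
nzg
nlkq
ruas
vdx
uvht
ksxf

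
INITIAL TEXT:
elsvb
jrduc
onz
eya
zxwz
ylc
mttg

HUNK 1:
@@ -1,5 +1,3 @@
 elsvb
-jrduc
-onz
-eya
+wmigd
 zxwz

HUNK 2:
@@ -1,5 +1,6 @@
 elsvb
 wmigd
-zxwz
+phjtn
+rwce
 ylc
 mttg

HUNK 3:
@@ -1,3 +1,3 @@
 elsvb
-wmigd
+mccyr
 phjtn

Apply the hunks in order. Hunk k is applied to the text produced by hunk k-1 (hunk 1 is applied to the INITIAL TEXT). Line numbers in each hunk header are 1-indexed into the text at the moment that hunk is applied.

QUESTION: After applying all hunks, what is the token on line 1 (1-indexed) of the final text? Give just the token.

Hunk 1: at line 1 remove [jrduc,onz,eya] add [wmigd] -> 5 lines: elsvb wmigd zxwz ylc mttg
Hunk 2: at line 1 remove [zxwz] add [phjtn,rwce] -> 6 lines: elsvb wmigd phjtn rwce ylc mttg
Hunk 3: at line 1 remove [wmigd] add [mccyr] -> 6 lines: elsvb mccyr phjtn rwce ylc mttg
Final line 1: elsvb

Answer: elsvb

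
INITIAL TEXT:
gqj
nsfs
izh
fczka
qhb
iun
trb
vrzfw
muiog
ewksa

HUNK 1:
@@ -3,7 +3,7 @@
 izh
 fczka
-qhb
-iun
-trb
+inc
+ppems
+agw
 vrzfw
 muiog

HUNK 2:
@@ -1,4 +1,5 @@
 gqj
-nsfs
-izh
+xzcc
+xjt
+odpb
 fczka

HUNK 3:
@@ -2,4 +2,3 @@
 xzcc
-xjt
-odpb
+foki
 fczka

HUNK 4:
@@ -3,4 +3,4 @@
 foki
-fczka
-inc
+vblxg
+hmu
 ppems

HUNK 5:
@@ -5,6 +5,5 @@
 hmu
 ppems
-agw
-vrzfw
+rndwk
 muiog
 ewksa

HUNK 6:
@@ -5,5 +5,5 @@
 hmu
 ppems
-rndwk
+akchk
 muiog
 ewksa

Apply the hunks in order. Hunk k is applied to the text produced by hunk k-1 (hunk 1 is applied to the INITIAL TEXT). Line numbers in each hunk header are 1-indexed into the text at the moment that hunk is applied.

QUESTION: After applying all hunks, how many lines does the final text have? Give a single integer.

Answer: 9

Derivation:
Hunk 1: at line 3 remove [qhb,iun,trb] add [inc,ppems,agw] -> 10 lines: gqj nsfs izh fczka inc ppems agw vrzfw muiog ewksa
Hunk 2: at line 1 remove [nsfs,izh] add [xzcc,xjt,odpb] -> 11 lines: gqj xzcc xjt odpb fczka inc ppems agw vrzfw muiog ewksa
Hunk 3: at line 2 remove [xjt,odpb] add [foki] -> 10 lines: gqj xzcc foki fczka inc ppems agw vrzfw muiog ewksa
Hunk 4: at line 3 remove [fczka,inc] add [vblxg,hmu] -> 10 lines: gqj xzcc foki vblxg hmu ppems agw vrzfw muiog ewksa
Hunk 5: at line 5 remove [agw,vrzfw] add [rndwk] -> 9 lines: gqj xzcc foki vblxg hmu ppems rndwk muiog ewksa
Hunk 6: at line 5 remove [rndwk] add [akchk] -> 9 lines: gqj xzcc foki vblxg hmu ppems akchk muiog ewksa
Final line count: 9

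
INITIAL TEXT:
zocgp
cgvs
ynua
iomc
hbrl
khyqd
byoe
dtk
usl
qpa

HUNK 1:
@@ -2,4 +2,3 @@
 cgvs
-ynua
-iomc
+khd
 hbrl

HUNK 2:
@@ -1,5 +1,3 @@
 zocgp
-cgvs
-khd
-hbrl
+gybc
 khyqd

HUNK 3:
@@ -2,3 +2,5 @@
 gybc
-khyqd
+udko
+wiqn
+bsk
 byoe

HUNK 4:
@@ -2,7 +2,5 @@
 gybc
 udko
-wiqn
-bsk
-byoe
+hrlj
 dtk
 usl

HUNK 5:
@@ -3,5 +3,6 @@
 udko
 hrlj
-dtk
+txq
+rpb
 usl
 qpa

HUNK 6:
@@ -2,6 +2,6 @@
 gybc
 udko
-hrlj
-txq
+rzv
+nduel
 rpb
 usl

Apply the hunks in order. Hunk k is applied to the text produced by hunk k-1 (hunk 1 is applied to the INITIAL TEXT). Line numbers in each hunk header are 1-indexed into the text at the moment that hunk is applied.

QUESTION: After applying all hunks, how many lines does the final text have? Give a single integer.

Hunk 1: at line 2 remove [ynua,iomc] add [khd] -> 9 lines: zocgp cgvs khd hbrl khyqd byoe dtk usl qpa
Hunk 2: at line 1 remove [cgvs,khd,hbrl] add [gybc] -> 7 lines: zocgp gybc khyqd byoe dtk usl qpa
Hunk 3: at line 2 remove [khyqd] add [udko,wiqn,bsk] -> 9 lines: zocgp gybc udko wiqn bsk byoe dtk usl qpa
Hunk 4: at line 2 remove [wiqn,bsk,byoe] add [hrlj] -> 7 lines: zocgp gybc udko hrlj dtk usl qpa
Hunk 5: at line 3 remove [dtk] add [txq,rpb] -> 8 lines: zocgp gybc udko hrlj txq rpb usl qpa
Hunk 6: at line 2 remove [hrlj,txq] add [rzv,nduel] -> 8 lines: zocgp gybc udko rzv nduel rpb usl qpa
Final line count: 8

Answer: 8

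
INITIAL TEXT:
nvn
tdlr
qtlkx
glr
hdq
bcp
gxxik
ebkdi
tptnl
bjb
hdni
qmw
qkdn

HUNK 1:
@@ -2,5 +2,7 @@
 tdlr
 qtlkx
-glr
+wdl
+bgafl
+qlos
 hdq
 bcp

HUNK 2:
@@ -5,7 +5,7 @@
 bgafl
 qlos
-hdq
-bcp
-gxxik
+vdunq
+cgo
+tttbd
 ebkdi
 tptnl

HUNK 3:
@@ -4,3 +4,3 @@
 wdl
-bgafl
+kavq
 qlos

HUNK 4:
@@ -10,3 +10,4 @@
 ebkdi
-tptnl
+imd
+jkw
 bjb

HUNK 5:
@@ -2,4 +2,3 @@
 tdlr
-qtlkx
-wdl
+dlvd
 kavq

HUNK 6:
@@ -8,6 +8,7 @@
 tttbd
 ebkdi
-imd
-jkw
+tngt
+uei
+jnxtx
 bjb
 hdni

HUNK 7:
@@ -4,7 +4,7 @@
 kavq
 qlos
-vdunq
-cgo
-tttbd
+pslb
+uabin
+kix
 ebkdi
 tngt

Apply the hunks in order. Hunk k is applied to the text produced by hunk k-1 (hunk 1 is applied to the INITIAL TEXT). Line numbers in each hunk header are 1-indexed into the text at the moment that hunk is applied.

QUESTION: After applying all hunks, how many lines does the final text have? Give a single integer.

Hunk 1: at line 2 remove [glr] add [wdl,bgafl,qlos] -> 15 lines: nvn tdlr qtlkx wdl bgafl qlos hdq bcp gxxik ebkdi tptnl bjb hdni qmw qkdn
Hunk 2: at line 5 remove [hdq,bcp,gxxik] add [vdunq,cgo,tttbd] -> 15 lines: nvn tdlr qtlkx wdl bgafl qlos vdunq cgo tttbd ebkdi tptnl bjb hdni qmw qkdn
Hunk 3: at line 4 remove [bgafl] add [kavq] -> 15 lines: nvn tdlr qtlkx wdl kavq qlos vdunq cgo tttbd ebkdi tptnl bjb hdni qmw qkdn
Hunk 4: at line 10 remove [tptnl] add [imd,jkw] -> 16 lines: nvn tdlr qtlkx wdl kavq qlos vdunq cgo tttbd ebkdi imd jkw bjb hdni qmw qkdn
Hunk 5: at line 2 remove [qtlkx,wdl] add [dlvd] -> 15 lines: nvn tdlr dlvd kavq qlos vdunq cgo tttbd ebkdi imd jkw bjb hdni qmw qkdn
Hunk 6: at line 8 remove [imd,jkw] add [tngt,uei,jnxtx] -> 16 lines: nvn tdlr dlvd kavq qlos vdunq cgo tttbd ebkdi tngt uei jnxtx bjb hdni qmw qkdn
Hunk 7: at line 4 remove [vdunq,cgo,tttbd] add [pslb,uabin,kix] -> 16 lines: nvn tdlr dlvd kavq qlos pslb uabin kix ebkdi tngt uei jnxtx bjb hdni qmw qkdn
Final line count: 16

Answer: 16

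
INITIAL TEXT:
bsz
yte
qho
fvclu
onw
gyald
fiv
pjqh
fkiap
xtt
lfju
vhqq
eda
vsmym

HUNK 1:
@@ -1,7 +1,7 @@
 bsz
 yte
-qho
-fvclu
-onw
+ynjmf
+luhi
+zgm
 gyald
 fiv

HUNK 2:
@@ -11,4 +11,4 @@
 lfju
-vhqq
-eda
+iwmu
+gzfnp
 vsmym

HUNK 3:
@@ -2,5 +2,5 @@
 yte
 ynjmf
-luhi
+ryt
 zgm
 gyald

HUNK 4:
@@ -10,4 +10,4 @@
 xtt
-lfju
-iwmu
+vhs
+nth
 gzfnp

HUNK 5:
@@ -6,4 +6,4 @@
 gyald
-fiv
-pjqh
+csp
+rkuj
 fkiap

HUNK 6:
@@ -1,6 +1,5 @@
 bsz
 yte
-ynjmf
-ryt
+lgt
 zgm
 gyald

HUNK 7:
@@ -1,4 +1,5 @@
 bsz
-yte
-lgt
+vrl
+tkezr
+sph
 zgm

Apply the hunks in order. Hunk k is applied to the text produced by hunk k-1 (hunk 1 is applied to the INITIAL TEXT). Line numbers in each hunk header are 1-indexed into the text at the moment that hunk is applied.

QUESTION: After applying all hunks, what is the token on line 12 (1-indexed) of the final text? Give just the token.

Answer: nth

Derivation:
Hunk 1: at line 1 remove [qho,fvclu,onw] add [ynjmf,luhi,zgm] -> 14 lines: bsz yte ynjmf luhi zgm gyald fiv pjqh fkiap xtt lfju vhqq eda vsmym
Hunk 2: at line 11 remove [vhqq,eda] add [iwmu,gzfnp] -> 14 lines: bsz yte ynjmf luhi zgm gyald fiv pjqh fkiap xtt lfju iwmu gzfnp vsmym
Hunk 3: at line 2 remove [luhi] add [ryt] -> 14 lines: bsz yte ynjmf ryt zgm gyald fiv pjqh fkiap xtt lfju iwmu gzfnp vsmym
Hunk 4: at line 10 remove [lfju,iwmu] add [vhs,nth] -> 14 lines: bsz yte ynjmf ryt zgm gyald fiv pjqh fkiap xtt vhs nth gzfnp vsmym
Hunk 5: at line 6 remove [fiv,pjqh] add [csp,rkuj] -> 14 lines: bsz yte ynjmf ryt zgm gyald csp rkuj fkiap xtt vhs nth gzfnp vsmym
Hunk 6: at line 1 remove [ynjmf,ryt] add [lgt] -> 13 lines: bsz yte lgt zgm gyald csp rkuj fkiap xtt vhs nth gzfnp vsmym
Hunk 7: at line 1 remove [yte,lgt] add [vrl,tkezr,sph] -> 14 lines: bsz vrl tkezr sph zgm gyald csp rkuj fkiap xtt vhs nth gzfnp vsmym
Final line 12: nth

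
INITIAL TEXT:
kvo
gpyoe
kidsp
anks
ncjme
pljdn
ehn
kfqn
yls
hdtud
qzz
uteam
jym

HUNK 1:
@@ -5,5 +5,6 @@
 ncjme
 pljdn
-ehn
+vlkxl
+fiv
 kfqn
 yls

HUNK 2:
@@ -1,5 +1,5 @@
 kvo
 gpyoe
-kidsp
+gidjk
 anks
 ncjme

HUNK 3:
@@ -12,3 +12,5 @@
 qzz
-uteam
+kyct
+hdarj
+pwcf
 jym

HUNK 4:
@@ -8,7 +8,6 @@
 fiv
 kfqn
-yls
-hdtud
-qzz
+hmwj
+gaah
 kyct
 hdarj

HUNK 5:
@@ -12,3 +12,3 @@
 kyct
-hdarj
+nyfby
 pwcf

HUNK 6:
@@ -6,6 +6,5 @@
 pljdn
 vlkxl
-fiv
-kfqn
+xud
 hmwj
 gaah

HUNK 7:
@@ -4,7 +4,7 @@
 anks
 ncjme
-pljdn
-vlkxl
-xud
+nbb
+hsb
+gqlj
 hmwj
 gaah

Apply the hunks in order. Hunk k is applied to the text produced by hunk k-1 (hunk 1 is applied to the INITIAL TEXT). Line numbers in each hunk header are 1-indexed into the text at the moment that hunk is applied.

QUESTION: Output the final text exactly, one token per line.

Hunk 1: at line 5 remove [ehn] add [vlkxl,fiv] -> 14 lines: kvo gpyoe kidsp anks ncjme pljdn vlkxl fiv kfqn yls hdtud qzz uteam jym
Hunk 2: at line 1 remove [kidsp] add [gidjk] -> 14 lines: kvo gpyoe gidjk anks ncjme pljdn vlkxl fiv kfqn yls hdtud qzz uteam jym
Hunk 3: at line 12 remove [uteam] add [kyct,hdarj,pwcf] -> 16 lines: kvo gpyoe gidjk anks ncjme pljdn vlkxl fiv kfqn yls hdtud qzz kyct hdarj pwcf jym
Hunk 4: at line 8 remove [yls,hdtud,qzz] add [hmwj,gaah] -> 15 lines: kvo gpyoe gidjk anks ncjme pljdn vlkxl fiv kfqn hmwj gaah kyct hdarj pwcf jym
Hunk 5: at line 12 remove [hdarj] add [nyfby] -> 15 lines: kvo gpyoe gidjk anks ncjme pljdn vlkxl fiv kfqn hmwj gaah kyct nyfby pwcf jym
Hunk 6: at line 6 remove [fiv,kfqn] add [xud] -> 14 lines: kvo gpyoe gidjk anks ncjme pljdn vlkxl xud hmwj gaah kyct nyfby pwcf jym
Hunk 7: at line 4 remove [pljdn,vlkxl,xud] add [nbb,hsb,gqlj] -> 14 lines: kvo gpyoe gidjk anks ncjme nbb hsb gqlj hmwj gaah kyct nyfby pwcf jym

Answer: kvo
gpyoe
gidjk
anks
ncjme
nbb
hsb
gqlj
hmwj
gaah
kyct
nyfby
pwcf
jym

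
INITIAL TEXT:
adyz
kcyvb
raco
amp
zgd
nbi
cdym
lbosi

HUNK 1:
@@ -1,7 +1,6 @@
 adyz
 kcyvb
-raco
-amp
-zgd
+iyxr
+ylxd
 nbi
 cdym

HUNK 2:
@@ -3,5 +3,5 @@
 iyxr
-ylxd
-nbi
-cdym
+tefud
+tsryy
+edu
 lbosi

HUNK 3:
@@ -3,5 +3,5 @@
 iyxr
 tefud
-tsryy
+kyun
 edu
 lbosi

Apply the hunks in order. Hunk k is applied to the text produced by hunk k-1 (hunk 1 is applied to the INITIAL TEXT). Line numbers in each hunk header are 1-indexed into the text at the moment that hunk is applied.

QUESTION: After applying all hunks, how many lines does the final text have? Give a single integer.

Hunk 1: at line 1 remove [raco,amp,zgd] add [iyxr,ylxd] -> 7 lines: adyz kcyvb iyxr ylxd nbi cdym lbosi
Hunk 2: at line 3 remove [ylxd,nbi,cdym] add [tefud,tsryy,edu] -> 7 lines: adyz kcyvb iyxr tefud tsryy edu lbosi
Hunk 3: at line 3 remove [tsryy] add [kyun] -> 7 lines: adyz kcyvb iyxr tefud kyun edu lbosi
Final line count: 7

Answer: 7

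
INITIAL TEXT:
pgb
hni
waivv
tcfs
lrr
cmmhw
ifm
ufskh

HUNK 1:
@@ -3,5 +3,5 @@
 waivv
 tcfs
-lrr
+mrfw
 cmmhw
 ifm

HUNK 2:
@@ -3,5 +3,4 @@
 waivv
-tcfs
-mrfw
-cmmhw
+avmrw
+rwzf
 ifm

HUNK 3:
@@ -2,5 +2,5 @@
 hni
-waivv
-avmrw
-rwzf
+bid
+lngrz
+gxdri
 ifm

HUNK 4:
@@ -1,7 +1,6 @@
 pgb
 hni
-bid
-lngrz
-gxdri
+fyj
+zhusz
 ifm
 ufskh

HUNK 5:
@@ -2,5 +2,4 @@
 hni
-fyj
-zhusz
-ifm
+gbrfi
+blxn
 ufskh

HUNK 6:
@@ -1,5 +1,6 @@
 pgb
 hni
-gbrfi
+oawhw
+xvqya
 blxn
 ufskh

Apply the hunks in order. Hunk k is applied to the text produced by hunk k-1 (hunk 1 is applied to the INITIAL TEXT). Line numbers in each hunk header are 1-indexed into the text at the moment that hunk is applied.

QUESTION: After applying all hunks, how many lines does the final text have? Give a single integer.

Answer: 6

Derivation:
Hunk 1: at line 3 remove [lrr] add [mrfw] -> 8 lines: pgb hni waivv tcfs mrfw cmmhw ifm ufskh
Hunk 2: at line 3 remove [tcfs,mrfw,cmmhw] add [avmrw,rwzf] -> 7 lines: pgb hni waivv avmrw rwzf ifm ufskh
Hunk 3: at line 2 remove [waivv,avmrw,rwzf] add [bid,lngrz,gxdri] -> 7 lines: pgb hni bid lngrz gxdri ifm ufskh
Hunk 4: at line 1 remove [bid,lngrz,gxdri] add [fyj,zhusz] -> 6 lines: pgb hni fyj zhusz ifm ufskh
Hunk 5: at line 2 remove [fyj,zhusz,ifm] add [gbrfi,blxn] -> 5 lines: pgb hni gbrfi blxn ufskh
Hunk 6: at line 1 remove [gbrfi] add [oawhw,xvqya] -> 6 lines: pgb hni oawhw xvqya blxn ufskh
Final line count: 6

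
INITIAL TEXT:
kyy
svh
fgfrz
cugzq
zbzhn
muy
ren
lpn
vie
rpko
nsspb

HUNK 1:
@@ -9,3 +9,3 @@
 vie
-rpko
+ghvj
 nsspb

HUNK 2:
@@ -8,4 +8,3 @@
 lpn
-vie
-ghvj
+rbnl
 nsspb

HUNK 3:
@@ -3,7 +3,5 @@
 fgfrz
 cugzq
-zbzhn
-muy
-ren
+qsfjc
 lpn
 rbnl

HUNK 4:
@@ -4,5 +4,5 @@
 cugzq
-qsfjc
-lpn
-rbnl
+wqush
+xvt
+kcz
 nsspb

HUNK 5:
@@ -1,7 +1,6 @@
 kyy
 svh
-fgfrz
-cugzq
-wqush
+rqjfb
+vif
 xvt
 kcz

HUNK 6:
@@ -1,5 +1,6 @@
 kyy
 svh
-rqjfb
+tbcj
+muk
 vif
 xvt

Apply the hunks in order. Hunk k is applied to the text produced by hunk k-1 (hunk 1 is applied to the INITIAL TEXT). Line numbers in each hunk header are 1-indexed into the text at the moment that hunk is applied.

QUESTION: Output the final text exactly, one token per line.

Hunk 1: at line 9 remove [rpko] add [ghvj] -> 11 lines: kyy svh fgfrz cugzq zbzhn muy ren lpn vie ghvj nsspb
Hunk 2: at line 8 remove [vie,ghvj] add [rbnl] -> 10 lines: kyy svh fgfrz cugzq zbzhn muy ren lpn rbnl nsspb
Hunk 3: at line 3 remove [zbzhn,muy,ren] add [qsfjc] -> 8 lines: kyy svh fgfrz cugzq qsfjc lpn rbnl nsspb
Hunk 4: at line 4 remove [qsfjc,lpn,rbnl] add [wqush,xvt,kcz] -> 8 lines: kyy svh fgfrz cugzq wqush xvt kcz nsspb
Hunk 5: at line 1 remove [fgfrz,cugzq,wqush] add [rqjfb,vif] -> 7 lines: kyy svh rqjfb vif xvt kcz nsspb
Hunk 6: at line 1 remove [rqjfb] add [tbcj,muk] -> 8 lines: kyy svh tbcj muk vif xvt kcz nsspb

Answer: kyy
svh
tbcj
muk
vif
xvt
kcz
nsspb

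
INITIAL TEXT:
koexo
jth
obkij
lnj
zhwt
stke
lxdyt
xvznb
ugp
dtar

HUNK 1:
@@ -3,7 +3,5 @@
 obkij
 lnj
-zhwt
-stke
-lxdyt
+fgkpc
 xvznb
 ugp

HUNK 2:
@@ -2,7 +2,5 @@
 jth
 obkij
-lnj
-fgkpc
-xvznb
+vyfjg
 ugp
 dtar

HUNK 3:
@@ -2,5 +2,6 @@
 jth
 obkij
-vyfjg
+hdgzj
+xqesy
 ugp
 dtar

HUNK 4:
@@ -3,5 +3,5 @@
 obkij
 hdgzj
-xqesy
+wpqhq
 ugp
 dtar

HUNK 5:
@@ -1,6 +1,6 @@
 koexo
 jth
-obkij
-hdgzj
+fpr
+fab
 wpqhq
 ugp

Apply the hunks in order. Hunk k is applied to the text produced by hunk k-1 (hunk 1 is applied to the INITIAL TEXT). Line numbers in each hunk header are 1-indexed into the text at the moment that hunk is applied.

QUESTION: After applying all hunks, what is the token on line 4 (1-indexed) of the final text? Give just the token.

Answer: fab

Derivation:
Hunk 1: at line 3 remove [zhwt,stke,lxdyt] add [fgkpc] -> 8 lines: koexo jth obkij lnj fgkpc xvznb ugp dtar
Hunk 2: at line 2 remove [lnj,fgkpc,xvznb] add [vyfjg] -> 6 lines: koexo jth obkij vyfjg ugp dtar
Hunk 3: at line 2 remove [vyfjg] add [hdgzj,xqesy] -> 7 lines: koexo jth obkij hdgzj xqesy ugp dtar
Hunk 4: at line 3 remove [xqesy] add [wpqhq] -> 7 lines: koexo jth obkij hdgzj wpqhq ugp dtar
Hunk 5: at line 1 remove [obkij,hdgzj] add [fpr,fab] -> 7 lines: koexo jth fpr fab wpqhq ugp dtar
Final line 4: fab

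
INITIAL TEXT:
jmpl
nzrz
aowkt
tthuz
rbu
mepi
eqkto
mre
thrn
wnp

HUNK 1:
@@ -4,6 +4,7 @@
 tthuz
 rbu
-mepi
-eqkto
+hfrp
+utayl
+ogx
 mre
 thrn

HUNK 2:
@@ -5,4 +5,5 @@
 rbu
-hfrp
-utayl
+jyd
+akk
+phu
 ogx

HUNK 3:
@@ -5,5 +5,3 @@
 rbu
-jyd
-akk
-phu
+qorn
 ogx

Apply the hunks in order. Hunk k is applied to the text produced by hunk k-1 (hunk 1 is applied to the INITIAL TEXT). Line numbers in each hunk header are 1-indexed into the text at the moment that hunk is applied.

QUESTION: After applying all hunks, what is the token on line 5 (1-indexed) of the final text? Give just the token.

Answer: rbu

Derivation:
Hunk 1: at line 4 remove [mepi,eqkto] add [hfrp,utayl,ogx] -> 11 lines: jmpl nzrz aowkt tthuz rbu hfrp utayl ogx mre thrn wnp
Hunk 2: at line 5 remove [hfrp,utayl] add [jyd,akk,phu] -> 12 lines: jmpl nzrz aowkt tthuz rbu jyd akk phu ogx mre thrn wnp
Hunk 3: at line 5 remove [jyd,akk,phu] add [qorn] -> 10 lines: jmpl nzrz aowkt tthuz rbu qorn ogx mre thrn wnp
Final line 5: rbu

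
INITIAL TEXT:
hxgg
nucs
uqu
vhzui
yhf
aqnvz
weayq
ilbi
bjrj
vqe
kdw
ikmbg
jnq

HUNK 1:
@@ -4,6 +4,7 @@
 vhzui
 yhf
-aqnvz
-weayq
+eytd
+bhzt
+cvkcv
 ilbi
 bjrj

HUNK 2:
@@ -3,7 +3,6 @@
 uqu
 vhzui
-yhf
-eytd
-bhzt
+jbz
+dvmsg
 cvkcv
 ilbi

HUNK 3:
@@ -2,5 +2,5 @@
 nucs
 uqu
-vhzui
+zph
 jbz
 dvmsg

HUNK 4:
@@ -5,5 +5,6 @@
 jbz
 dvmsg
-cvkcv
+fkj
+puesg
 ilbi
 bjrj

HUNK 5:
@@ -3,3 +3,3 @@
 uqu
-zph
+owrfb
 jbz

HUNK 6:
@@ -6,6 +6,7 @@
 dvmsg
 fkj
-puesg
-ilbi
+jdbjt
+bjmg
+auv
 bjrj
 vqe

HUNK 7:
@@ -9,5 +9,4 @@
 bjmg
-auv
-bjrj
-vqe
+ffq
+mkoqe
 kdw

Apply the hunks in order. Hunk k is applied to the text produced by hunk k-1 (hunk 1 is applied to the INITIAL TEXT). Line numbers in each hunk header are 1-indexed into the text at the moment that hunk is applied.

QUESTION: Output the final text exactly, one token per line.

Hunk 1: at line 4 remove [aqnvz,weayq] add [eytd,bhzt,cvkcv] -> 14 lines: hxgg nucs uqu vhzui yhf eytd bhzt cvkcv ilbi bjrj vqe kdw ikmbg jnq
Hunk 2: at line 3 remove [yhf,eytd,bhzt] add [jbz,dvmsg] -> 13 lines: hxgg nucs uqu vhzui jbz dvmsg cvkcv ilbi bjrj vqe kdw ikmbg jnq
Hunk 3: at line 2 remove [vhzui] add [zph] -> 13 lines: hxgg nucs uqu zph jbz dvmsg cvkcv ilbi bjrj vqe kdw ikmbg jnq
Hunk 4: at line 5 remove [cvkcv] add [fkj,puesg] -> 14 lines: hxgg nucs uqu zph jbz dvmsg fkj puesg ilbi bjrj vqe kdw ikmbg jnq
Hunk 5: at line 3 remove [zph] add [owrfb] -> 14 lines: hxgg nucs uqu owrfb jbz dvmsg fkj puesg ilbi bjrj vqe kdw ikmbg jnq
Hunk 6: at line 6 remove [puesg,ilbi] add [jdbjt,bjmg,auv] -> 15 lines: hxgg nucs uqu owrfb jbz dvmsg fkj jdbjt bjmg auv bjrj vqe kdw ikmbg jnq
Hunk 7: at line 9 remove [auv,bjrj,vqe] add [ffq,mkoqe] -> 14 lines: hxgg nucs uqu owrfb jbz dvmsg fkj jdbjt bjmg ffq mkoqe kdw ikmbg jnq

Answer: hxgg
nucs
uqu
owrfb
jbz
dvmsg
fkj
jdbjt
bjmg
ffq
mkoqe
kdw
ikmbg
jnq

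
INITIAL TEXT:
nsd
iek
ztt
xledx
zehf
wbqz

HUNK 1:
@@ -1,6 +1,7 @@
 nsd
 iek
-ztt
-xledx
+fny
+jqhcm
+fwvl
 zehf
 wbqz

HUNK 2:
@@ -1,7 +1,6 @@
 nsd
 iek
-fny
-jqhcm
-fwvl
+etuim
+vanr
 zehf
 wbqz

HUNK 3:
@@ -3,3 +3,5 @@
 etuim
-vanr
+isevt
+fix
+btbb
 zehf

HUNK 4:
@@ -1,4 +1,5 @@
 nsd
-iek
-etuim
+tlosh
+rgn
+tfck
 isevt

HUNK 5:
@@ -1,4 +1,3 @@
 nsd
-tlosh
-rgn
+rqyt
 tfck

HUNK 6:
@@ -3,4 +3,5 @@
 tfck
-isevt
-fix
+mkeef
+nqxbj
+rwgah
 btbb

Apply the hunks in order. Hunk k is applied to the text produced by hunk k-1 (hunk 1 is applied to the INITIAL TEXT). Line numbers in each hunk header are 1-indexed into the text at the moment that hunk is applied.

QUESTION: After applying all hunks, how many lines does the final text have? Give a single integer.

Hunk 1: at line 1 remove [ztt,xledx] add [fny,jqhcm,fwvl] -> 7 lines: nsd iek fny jqhcm fwvl zehf wbqz
Hunk 2: at line 1 remove [fny,jqhcm,fwvl] add [etuim,vanr] -> 6 lines: nsd iek etuim vanr zehf wbqz
Hunk 3: at line 3 remove [vanr] add [isevt,fix,btbb] -> 8 lines: nsd iek etuim isevt fix btbb zehf wbqz
Hunk 4: at line 1 remove [iek,etuim] add [tlosh,rgn,tfck] -> 9 lines: nsd tlosh rgn tfck isevt fix btbb zehf wbqz
Hunk 5: at line 1 remove [tlosh,rgn] add [rqyt] -> 8 lines: nsd rqyt tfck isevt fix btbb zehf wbqz
Hunk 6: at line 3 remove [isevt,fix] add [mkeef,nqxbj,rwgah] -> 9 lines: nsd rqyt tfck mkeef nqxbj rwgah btbb zehf wbqz
Final line count: 9

Answer: 9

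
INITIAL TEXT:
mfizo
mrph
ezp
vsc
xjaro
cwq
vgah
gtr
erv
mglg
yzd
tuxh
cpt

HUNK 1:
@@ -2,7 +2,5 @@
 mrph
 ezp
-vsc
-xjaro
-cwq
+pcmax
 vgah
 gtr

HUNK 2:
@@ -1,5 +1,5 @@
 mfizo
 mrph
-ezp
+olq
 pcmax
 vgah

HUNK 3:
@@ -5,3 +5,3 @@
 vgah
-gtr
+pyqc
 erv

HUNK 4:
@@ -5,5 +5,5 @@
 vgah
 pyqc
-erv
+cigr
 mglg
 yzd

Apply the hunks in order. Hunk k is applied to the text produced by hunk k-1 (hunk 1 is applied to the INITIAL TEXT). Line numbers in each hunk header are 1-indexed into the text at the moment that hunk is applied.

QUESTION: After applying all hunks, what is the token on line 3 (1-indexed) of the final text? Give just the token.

Answer: olq

Derivation:
Hunk 1: at line 2 remove [vsc,xjaro,cwq] add [pcmax] -> 11 lines: mfizo mrph ezp pcmax vgah gtr erv mglg yzd tuxh cpt
Hunk 2: at line 1 remove [ezp] add [olq] -> 11 lines: mfizo mrph olq pcmax vgah gtr erv mglg yzd tuxh cpt
Hunk 3: at line 5 remove [gtr] add [pyqc] -> 11 lines: mfizo mrph olq pcmax vgah pyqc erv mglg yzd tuxh cpt
Hunk 4: at line 5 remove [erv] add [cigr] -> 11 lines: mfizo mrph olq pcmax vgah pyqc cigr mglg yzd tuxh cpt
Final line 3: olq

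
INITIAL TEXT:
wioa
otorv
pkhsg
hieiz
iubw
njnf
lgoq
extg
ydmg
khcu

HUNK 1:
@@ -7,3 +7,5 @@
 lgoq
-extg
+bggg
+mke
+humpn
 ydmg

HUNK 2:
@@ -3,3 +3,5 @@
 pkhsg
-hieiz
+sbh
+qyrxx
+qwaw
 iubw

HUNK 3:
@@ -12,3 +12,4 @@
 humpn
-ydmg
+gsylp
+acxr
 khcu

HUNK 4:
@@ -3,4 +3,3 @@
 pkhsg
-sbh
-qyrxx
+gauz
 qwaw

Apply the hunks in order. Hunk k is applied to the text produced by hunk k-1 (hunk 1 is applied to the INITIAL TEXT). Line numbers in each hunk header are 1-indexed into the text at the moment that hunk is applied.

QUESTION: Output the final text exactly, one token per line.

Hunk 1: at line 7 remove [extg] add [bggg,mke,humpn] -> 12 lines: wioa otorv pkhsg hieiz iubw njnf lgoq bggg mke humpn ydmg khcu
Hunk 2: at line 3 remove [hieiz] add [sbh,qyrxx,qwaw] -> 14 lines: wioa otorv pkhsg sbh qyrxx qwaw iubw njnf lgoq bggg mke humpn ydmg khcu
Hunk 3: at line 12 remove [ydmg] add [gsylp,acxr] -> 15 lines: wioa otorv pkhsg sbh qyrxx qwaw iubw njnf lgoq bggg mke humpn gsylp acxr khcu
Hunk 4: at line 3 remove [sbh,qyrxx] add [gauz] -> 14 lines: wioa otorv pkhsg gauz qwaw iubw njnf lgoq bggg mke humpn gsylp acxr khcu

Answer: wioa
otorv
pkhsg
gauz
qwaw
iubw
njnf
lgoq
bggg
mke
humpn
gsylp
acxr
khcu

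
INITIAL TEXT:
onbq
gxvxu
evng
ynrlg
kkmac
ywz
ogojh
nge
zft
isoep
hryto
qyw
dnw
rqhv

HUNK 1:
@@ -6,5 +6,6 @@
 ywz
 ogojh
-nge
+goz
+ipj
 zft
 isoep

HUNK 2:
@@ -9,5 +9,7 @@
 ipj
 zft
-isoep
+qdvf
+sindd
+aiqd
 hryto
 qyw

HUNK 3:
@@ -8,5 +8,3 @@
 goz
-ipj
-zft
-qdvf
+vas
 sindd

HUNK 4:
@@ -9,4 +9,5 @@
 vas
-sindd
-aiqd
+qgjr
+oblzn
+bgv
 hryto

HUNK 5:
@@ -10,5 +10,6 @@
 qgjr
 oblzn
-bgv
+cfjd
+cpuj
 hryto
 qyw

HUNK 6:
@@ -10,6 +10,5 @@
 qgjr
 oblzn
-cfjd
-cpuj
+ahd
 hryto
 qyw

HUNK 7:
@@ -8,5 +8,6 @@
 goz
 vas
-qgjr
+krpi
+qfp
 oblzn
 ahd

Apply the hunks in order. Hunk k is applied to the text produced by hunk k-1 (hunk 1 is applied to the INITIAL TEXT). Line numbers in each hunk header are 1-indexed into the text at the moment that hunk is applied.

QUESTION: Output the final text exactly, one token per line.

Hunk 1: at line 6 remove [nge] add [goz,ipj] -> 15 lines: onbq gxvxu evng ynrlg kkmac ywz ogojh goz ipj zft isoep hryto qyw dnw rqhv
Hunk 2: at line 9 remove [isoep] add [qdvf,sindd,aiqd] -> 17 lines: onbq gxvxu evng ynrlg kkmac ywz ogojh goz ipj zft qdvf sindd aiqd hryto qyw dnw rqhv
Hunk 3: at line 8 remove [ipj,zft,qdvf] add [vas] -> 15 lines: onbq gxvxu evng ynrlg kkmac ywz ogojh goz vas sindd aiqd hryto qyw dnw rqhv
Hunk 4: at line 9 remove [sindd,aiqd] add [qgjr,oblzn,bgv] -> 16 lines: onbq gxvxu evng ynrlg kkmac ywz ogojh goz vas qgjr oblzn bgv hryto qyw dnw rqhv
Hunk 5: at line 10 remove [bgv] add [cfjd,cpuj] -> 17 lines: onbq gxvxu evng ynrlg kkmac ywz ogojh goz vas qgjr oblzn cfjd cpuj hryto qyw dnw rqhv
Hunk 6: at line 10 remove [cfjd,cpuj] add [ahd] -> 16 lines: onbq gxvxu evng ynrlg kkmac ywz ogojh goz vas qgjr oblzn ahd hryto qyw dnw rqhv
Hunk 7: at line 8 remove [qgjr] add [krpi,qfp] -> 17 lines: onbq gxvxu evng ynrlg kkmac ywz ogojh goz vas krpi qfp oblzn ahd hryto qyw dnw rqhv

Answer: onbq
gxvxu
evng
ynrlg
kkmac
ywz
ogojh
goz
vas
krpi
qfp
oblzn
ahd
hryto
qyw
dnw
rqhv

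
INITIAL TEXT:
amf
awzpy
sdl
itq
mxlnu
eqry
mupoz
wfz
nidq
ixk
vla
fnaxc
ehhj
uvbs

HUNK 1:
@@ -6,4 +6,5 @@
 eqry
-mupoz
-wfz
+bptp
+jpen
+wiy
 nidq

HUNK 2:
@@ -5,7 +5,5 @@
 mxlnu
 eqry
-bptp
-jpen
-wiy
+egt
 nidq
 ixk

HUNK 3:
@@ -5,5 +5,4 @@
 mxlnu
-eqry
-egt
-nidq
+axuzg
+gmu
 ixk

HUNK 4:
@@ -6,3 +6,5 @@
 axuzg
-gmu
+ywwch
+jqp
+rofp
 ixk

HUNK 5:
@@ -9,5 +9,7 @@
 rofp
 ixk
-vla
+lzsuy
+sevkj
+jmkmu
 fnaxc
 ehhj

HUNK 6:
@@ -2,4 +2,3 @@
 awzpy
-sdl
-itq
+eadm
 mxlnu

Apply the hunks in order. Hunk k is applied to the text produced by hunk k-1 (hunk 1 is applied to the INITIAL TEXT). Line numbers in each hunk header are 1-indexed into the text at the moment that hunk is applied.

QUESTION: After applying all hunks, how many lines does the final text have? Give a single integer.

Answer: 15

Derivation:
Hunk 1: at line 6 remove [mupoz,wfz] add [bptp,jpen,wiy] -> 15 lines: amf awzpy sdl itq mxlnu eqry bptp jpen wiy nidq ixk vla fnaxc ehhj uvbs
Hunk 2: at line 5 remove [bptp,jpen,wiy] add [egt] -> 13 lines: amf awzpy sdl itq mxlnu eqry egt nidq ixk vla fnaxc ehhj uvbs
Hunk 3: at line 5 remove [eqry,egt,nidq] add [axuzg,gmu] -> 12 lines: amf awzpy sdl itq mxlnu axuzg gmu ixk vla fnaxc ehhj uvbs
Hunk 4: at line 6 remove [gmu] add [ywwch,jqp,rofp] -> 14 lines: amf awzpy sdl itq mxlnu axuzg ywwch jqp rofp ixk vla fnaxc ehhj uvbs
Hunk 5: at line 9 remove [vla] add [lzsuy,sevkj,jmkmu] -> 16 lines: amf awzpy sdl itq mxlnu axuzg ywwch jqp rofp ixk lzsuy sevkj jmkmu fnaxc ehhj uvbs
Hunk 6: at line 2 remove [sdl,itq] add [eadm] -> 15 lines: amf awzpy eadm mxlnu axuzg ywwch jqp rofp ixk lzsuy sevkj jmkmu fnaxc ehhj uvbs
Final line count: 15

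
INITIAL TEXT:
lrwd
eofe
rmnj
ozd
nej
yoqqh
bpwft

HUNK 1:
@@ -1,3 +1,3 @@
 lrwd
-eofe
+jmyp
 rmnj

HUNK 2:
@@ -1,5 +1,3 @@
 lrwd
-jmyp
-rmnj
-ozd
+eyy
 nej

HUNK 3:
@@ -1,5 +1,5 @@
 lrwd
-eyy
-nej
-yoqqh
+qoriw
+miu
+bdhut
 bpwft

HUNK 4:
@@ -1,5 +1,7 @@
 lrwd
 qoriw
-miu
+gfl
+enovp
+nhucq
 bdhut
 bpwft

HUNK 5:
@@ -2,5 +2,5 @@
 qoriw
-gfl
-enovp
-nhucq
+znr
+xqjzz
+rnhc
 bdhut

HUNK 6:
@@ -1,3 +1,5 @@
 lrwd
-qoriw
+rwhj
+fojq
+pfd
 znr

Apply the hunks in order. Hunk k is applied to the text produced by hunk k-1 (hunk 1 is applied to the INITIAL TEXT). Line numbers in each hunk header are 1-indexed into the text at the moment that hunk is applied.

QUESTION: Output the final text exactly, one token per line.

Hunk 1: at line 1 remove [eofe] add [jmyp] -> 7 lines: lrwd jmyp rmnj ozd nej yoqqh bpwft
Hunk 2: at line 1 remove [jmyp,rmnj,ozd] add [eyy] -> 5 lines: lrwd eyy nej yoqqh bpwft
Hunk 3: at line 1 remove [eyy,nej,yoqqh] add [qoriw,miu,bdhut] -> 5 lines: lrwd qoriw miu bdhut bpwft
Hunk 4: at line 1 remove [miu] add [gfl,enovp,nhucq] -> 7 lines: lrwd qoriw gfl enovp nhucq bdhut bpwft
Hunk 5: at line 2 remove [gfl,enovp,nhucq] add [znr,xqjzz,rnhc] -> 7 lines: lrwd qoriw znr xqjzz rnhc bdhut bpwft
Hunk 6: at line 1 remove [qoriw] add [rwhj,fojq,pfd] -> 9 lines: lrwd rwhj fojq pfd znr xqjzz rnhc bdhut bpwft

Answer: lrwd
rwhj
fojq
pfd
znr
xqjzz
rnhc
bdhut
bpwft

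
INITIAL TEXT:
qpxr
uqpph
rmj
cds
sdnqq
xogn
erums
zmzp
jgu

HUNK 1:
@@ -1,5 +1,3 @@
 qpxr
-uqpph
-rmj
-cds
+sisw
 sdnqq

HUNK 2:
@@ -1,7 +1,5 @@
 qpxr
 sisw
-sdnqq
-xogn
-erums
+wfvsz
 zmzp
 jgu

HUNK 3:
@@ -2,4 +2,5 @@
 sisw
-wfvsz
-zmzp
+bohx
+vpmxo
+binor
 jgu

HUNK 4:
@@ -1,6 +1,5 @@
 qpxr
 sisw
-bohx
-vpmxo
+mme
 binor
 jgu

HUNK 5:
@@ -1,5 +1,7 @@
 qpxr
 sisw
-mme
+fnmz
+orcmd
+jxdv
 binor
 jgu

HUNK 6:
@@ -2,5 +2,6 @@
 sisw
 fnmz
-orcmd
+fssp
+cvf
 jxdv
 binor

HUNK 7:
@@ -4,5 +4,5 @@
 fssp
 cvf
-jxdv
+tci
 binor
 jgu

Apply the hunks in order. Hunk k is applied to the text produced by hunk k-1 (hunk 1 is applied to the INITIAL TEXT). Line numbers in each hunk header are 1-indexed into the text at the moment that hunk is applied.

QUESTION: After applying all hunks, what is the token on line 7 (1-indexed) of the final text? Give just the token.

Hunk 1: at line 1 remove [uqpph,rmj,cds] add [sisw] -> 7 lines: qpxr sisw sdnqq xogn erums zmzp jgu
Hunk 2: at line 1 remove [sdnqq,xogn,erums] add [wfvsz] -> 5 lines: qpxr sisw wfvsz zmzp jgu
Hunk 3: at line 2 remove [wfvsz,zmzp] add [bohx,vpmxo,binor] -> 6 lines: qpxr sisw bohx vpmxo binor jgu
Hunk 4: at line 1 remove [bohx,vpmxo] add [mme] -> 5 lines: qpxr sisw mme binor jgu
Hunk 5: at line 1 remove [mme] add [fnmz,orcmd,jxdv] -> 7 lines: qpxr sisw fnmz orcmd jxdv binor jgu
Hunk 6: at line 2 remove [orcmd] add [fssp,cvf] -> 8 lines: qpxr sisw fnmz fssp cvf jxdv binor jgu
Hunk 7: at line 4 remove [jxdv] add [tci] -> 8 lines: qpxr sisw fnmz fssp cvf tci binor jgu
Final line 7: binor

Answer: binor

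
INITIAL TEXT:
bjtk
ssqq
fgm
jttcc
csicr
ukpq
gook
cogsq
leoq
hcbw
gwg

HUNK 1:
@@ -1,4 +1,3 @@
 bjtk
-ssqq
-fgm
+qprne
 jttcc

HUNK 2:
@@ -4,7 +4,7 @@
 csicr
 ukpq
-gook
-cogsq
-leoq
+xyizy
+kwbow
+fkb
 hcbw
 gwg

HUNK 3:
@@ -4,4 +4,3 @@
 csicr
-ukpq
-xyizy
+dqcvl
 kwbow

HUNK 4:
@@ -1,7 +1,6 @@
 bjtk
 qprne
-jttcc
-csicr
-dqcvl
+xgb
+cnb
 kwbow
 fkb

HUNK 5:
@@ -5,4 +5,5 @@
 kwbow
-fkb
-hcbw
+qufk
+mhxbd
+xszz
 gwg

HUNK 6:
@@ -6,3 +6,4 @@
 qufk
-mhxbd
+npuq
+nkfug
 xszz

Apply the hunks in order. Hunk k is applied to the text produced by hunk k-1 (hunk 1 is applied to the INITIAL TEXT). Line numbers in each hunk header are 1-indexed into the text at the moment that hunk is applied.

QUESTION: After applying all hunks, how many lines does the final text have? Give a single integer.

Answer: 10

Derivation:
Hunk 1: at line 1 remove [ssqq,fgm] add [qprne] -> 10 lines: bjtk qprne jttcc csicr ukpq gook cogsq leoq hcbw gwg
Hunk 2: at line 4 remove [gook,cogsq,leoq] add [xyizy,kwbow,fkb] -> 10 lines: bjtk qprne jttcc csicr ukpq xyizy kwbow fkb hcbw gwg
Hunk 3: at line 4 remove [ukpq,xyizy] add [dqcvl] -> 9 lines: bjtk qprne jttcc csicr dqcvl kwbow fkb hcbw gwg
Hunk 4: at line 1 remove [jttcc,csicr,dqcvl] add [xgb,cnb] -> 8 lines: bjtk qprne xgb cnb kwbow fkb hcbw gwg
Hunk 5: at line 5 remove [fkb,hcbw] add [qufk,mhxbd,xszz] -> 9 lines: bjtk qprne xgb cnb kwbow qufk mhxbd xszz gwg
Hunk 6: at line 6 remove [mhxbd] add [npuq,nkfug] -> 10 lines: bjtk qprne xgb cnb kwbow qufk npuq nkfug xszz gwg
Final line count: 10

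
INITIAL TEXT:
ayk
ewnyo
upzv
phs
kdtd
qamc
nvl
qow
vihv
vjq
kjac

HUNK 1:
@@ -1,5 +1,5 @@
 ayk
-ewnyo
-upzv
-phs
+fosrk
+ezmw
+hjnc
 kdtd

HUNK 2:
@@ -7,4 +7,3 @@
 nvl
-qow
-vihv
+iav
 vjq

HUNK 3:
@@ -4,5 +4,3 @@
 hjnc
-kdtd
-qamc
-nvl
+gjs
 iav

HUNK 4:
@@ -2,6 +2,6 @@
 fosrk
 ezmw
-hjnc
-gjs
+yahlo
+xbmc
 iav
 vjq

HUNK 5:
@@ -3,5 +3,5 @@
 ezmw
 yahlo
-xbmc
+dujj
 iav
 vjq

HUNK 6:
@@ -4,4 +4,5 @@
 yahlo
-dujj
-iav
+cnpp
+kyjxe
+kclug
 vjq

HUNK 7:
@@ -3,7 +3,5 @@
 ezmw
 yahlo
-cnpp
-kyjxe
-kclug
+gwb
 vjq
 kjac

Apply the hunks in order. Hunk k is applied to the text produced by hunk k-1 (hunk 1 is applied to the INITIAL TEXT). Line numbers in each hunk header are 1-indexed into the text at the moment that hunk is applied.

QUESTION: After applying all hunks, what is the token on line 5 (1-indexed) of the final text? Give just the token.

Answer: gwb

Derivation:
Hunk 1: at line 1 remove [ewnyo,upzv,phs] add [fosrk,ezmw,hjnc] -> 11 lines: ayk fosrk ezmw hjnc kdtd qamc nvl qow vihv vjq kjac
Hunk 2: at line 7 remove [qow,vihv] add [iav] -> 10 lines: ayk fosrk ezmw hjnc kdtd qamc nvl iav vjq kjac
Hunk 3: at line 4 remove [kdtd,qamc,nvl] add [gjs] -> 8 lines: ayk fosrk ezmw hjnc gjs iav vjq kjac
Hunk 4: at line 2 remove [hjnc,gjs] add [yahlo,xbmc] -> 8 lines: ayk fosrk ezmw yahlo xbmc iav vjq kjac
Hunk 5: at line 3 remove [xbmc] add [dujj] -> 8 lines: ayk fosrk ezmw yahlo dujj iav vjq kjac
Hunk 6: at line 4 remove [dujj,iav] add [cnpp,kyjxe,kclug] -> 9 lines: ayk fosrk ezmw yahlo cnpp kyjxe kclug vjq kjac
Hunk 7: at line 3 remove [cnpp,kyjxe,kclug] add [gwb] -> 7 lines: ayk fosrk ezmw yahlo gwb vjq kjac
Final line 5: gwb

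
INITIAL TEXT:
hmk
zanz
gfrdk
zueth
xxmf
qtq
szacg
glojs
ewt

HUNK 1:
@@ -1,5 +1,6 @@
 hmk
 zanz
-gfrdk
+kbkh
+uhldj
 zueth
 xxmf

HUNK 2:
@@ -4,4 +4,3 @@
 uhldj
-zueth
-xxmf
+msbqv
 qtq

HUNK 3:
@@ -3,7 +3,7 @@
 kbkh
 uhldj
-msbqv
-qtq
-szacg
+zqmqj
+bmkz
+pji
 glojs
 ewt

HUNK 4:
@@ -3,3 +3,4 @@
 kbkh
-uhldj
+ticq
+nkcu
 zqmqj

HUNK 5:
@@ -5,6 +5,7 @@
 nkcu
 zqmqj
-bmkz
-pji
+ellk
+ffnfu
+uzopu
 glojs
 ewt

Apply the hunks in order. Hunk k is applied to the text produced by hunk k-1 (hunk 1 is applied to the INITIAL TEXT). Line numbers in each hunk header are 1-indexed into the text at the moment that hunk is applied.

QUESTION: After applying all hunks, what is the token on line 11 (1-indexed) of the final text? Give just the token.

Answer: ewt

Derivation:
Hunk 1: at line 1 remove [gfrdk] add [kbkh,uhldj] -> 10 lines: hmk zanz kbkh uhldj zueth xxmf qtq szacg glojs ewt
Hunk 2: at line 4 remove [zueth,xxmf] add [msbqv] -> 9 lines: hmk zanz kbkh uhldj msbqv qtq szacg glojs ewt
Hunk 3: at line 3 remove [msbqv,qtq,szacg] add [zqmqj,bmkz,pji] -> 9 lines: hmk zanz kbkh uhldj zqmqj bmkz pji glojs ewt
Hunk 4: at line 3 remove [uhldj] add [ticq,nkcu] -> 10 lines: hmk zanz kbkh ticq nkcu zqmqj bmkz pji glojs ewt
Hunk 5: at line 5 remove [bmkz,pji] add [ellk,ffnfu,uzopu] -> 11 lines: hmk zanz kbkh ticq nkcu zqmqj ellk ffnfu uzopu glojs ewt
Final line 11: ewt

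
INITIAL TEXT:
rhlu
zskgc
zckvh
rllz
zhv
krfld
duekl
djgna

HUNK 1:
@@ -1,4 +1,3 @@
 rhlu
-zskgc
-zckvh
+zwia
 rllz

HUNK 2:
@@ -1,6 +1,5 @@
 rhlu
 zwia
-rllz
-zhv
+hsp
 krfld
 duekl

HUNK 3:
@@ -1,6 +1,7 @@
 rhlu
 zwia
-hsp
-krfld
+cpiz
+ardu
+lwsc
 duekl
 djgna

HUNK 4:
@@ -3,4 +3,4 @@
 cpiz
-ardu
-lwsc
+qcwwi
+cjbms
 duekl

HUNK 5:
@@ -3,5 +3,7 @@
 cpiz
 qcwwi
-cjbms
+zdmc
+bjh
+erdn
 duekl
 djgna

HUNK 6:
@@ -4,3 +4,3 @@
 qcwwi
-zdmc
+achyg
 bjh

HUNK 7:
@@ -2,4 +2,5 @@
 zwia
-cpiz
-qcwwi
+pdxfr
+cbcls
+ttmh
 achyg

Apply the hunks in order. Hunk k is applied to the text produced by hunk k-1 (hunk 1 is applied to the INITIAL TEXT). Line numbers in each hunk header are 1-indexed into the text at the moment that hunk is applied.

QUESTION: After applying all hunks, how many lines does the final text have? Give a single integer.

Hunk 1: at line 1 remove [zskgc,zckvh] add [zwia] -> 7 lines: rhlu zwia rllz zhv krfld duekl djgna
Hunk 2: at line 1 remove [rllz,zhv] add [hsp] -> 6 lines: rhlu zwia hsp krfld duekl djgna
Hunk 3: at line 1 remove [hsp,krfld] add [cpiz,ardu,lwsc] -> 7 lines: rhlu zwia cpiz ardu lwsc duekl djgna
Hunk 4: at line 3 remove [ardu,lwsc] add [qcwwi,cjbms] -> 7 lines: rhlu zwia cpiz qcwwi cjbms duekl djgna
Hunk 5: at line 3 remove [cjbms] add [zdmc,bjh,erdn] -> 9 lines: rhlu zwia cpiz qcwwi zdmc bjh erdn duekl djgna
Hunk 6: at line 4 remove [zdmc] add [achyg] -> 9 lines: rhlu zwia cpiz qcwwi achyg bjh erdn duekl djgna
Hunk 7: at line 2 remove [cpiz,qcwwi] add [pdxfr,cbcls,ttmh] -> 10 lines: rhlu zwia pdxfr cbcls ttmh achyg bjh erdn duekl djgna
Final line count: 10

Answer: 10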